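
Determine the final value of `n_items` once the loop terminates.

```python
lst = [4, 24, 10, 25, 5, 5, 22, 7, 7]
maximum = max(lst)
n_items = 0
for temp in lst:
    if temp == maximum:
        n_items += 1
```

Let's trace through this code step by step.

Initialize: lst = [4, 24, 10, 25, 5, 5, 22, 7, 7]
Initialize: maximum = 25
Initialize: n_items = 0
Entering loop: for temp in lst:
After iteration 1: temp = 4, n_items = 0
After iteration 2: temp = 24, n_items = 0
After iteration 3: temp = 10, n_items = 0
After iteration 4: temp = 25, n_items = 1
After iteration 5: temp = 5, n_items = 1
After iteration 6: temp = 5, n_items = 1
After iteration 7: temp = 22, n_items = 1
After iteration 8: temp = 7, n_items = 1
After iteration 9: temp = 7, n_items = 1
Loop ends.

Final answer: 1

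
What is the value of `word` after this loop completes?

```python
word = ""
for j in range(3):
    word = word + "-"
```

Let's trace through this code step by step.

Initialize: word = ''
Entering loop: for j in range(3):
After iteration 1: j = 0, word = '-'
After iteration 2: j = 1, word = '--'
After iteration 3: j = 2, word = '---'
Loop ends.

Final answer: '---'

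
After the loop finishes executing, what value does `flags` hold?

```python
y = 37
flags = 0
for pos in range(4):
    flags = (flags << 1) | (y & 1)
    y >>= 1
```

Let's trace through this code step by step.

Initialize: y = 37
Initialize: flags = 0
Entering loop: for pos in range(4):
After iteration 1: pos = 0, y = 18, flags = 1
After iteration 2: pos = 1, y = 9, flags = 2
After iteration 3: pos = 2, y = 4, flags = 5
After iteration 4: pos = 3, y = 2, flags = 10
Loop ends.

Final answer: 10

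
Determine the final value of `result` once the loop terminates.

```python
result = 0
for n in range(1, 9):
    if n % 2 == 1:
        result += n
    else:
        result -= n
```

Let's trace through this code step by step.

Initialize: result = 0
Entering loop: for n in range(1, 9):
After iteration 1: n = 1, result = 1
After iteration 2: n = 2, result = -1
After iteration 3: n = 3, result = 2
After iteration 4: n = 4, result = -2
After iteration 5: n = 5, result = 3
After iteration 6: n = 6, result = -3
After iteration 7: n = 7, result = 4
After iteration 8: n = 8, result = -4
Loop ends.

Final answer: -4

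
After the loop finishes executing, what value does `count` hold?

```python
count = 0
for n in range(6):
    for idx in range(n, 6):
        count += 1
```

Let's trace through this code step by step.

Initialize: count = 0
Entering loop: for n in range(6):
After iteration 1: n = 0, count = 6
After iteration 2: n = 1, count = 11
After iteration 3: n = 2, count = 15
After iteration 4: n = 3, count = 18
After iteration 5: n = 4, count = 20
After iteration 6: n = 5, count = 21
Loop ends.

Final answer: 21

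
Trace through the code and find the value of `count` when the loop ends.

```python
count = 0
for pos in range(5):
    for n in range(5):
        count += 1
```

Let's trace through this code step by step.

Initialize: count = 0
Entering loop: for pos in range(5):
After iteration 1: pos = 0, count = 5
After iteration 2: pos = 1, count = 10
After iteration 3: pos = 2, count = 15
After iteration 4: pos = 3, count = 20
After iteration 5: pos = 4, count = 25
Loop ends.

Final answer: 25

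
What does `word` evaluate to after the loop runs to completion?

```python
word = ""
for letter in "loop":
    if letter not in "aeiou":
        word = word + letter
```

Let's trace through this code step by step.

Initialize: word = ''
Entering loop: for letter in "loop":
After iteration 1: letter = 'l', word = 'l'
After iteration 2: letter = 'o', word = 'l'
After iteration 3: letter = 'o', word = 'l'
After iteration 4: letter = 'p', word = 'lp'
Loop ends.

Final answer: 'lp'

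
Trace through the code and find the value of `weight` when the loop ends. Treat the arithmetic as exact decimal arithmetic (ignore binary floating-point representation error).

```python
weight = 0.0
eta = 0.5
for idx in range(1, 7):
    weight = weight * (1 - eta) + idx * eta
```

Let's trace through this code step by step.

Initialize: weight = 0.0
Initialize: eta = 0.5
Entering loop: for idx in range(1, 7):
After iteration 1: idx = 1, weight = 0.5
After iteration 2: idx = 2, weight = 1.25
After iteration 3: idx = 3, weight = 2.125
After iteration 4: idx = 4, weight = 3.0625
After iteration 5: idx = 5, weight = 4.03125
After iteration 6: idx = 6, weight = 5.015625
Loop ends.

Final answer: 5.015625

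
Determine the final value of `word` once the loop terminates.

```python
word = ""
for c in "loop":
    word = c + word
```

Let's trace through this code step by step.

Initialize: word = ''
Entering loop: for c in "loop":
After iteration 1: c = 'l', word = 'l'
After iteration 2: c = 'o', word = 'ol'
After iteration 3: c = 'o', word = 'ool'
After iteration 4: c = 'p', word = 'pool'
Loop ends.

Final answer: 'pool'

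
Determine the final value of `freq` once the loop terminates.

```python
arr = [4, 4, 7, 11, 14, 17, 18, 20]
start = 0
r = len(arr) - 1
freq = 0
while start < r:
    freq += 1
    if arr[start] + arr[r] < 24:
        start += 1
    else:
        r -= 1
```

Let's trace through this code step by step.

Initialize: arr = [4, 4, 7, 11, 14, 17, 18, 20]
Initialize: start = 0
Initialize: r = 7
Initialize: freq = 0
Entering loop: while start < r:
After iteration 1: start = 0, r = 6, freq = 1
After iteration 2: start = 1, r = 6, freq = 2
After iteration 3: start = 2, r = 6, freq = 3
After iteration 4: start = 2, r = 5, freq = 4
After iteration 5: start = 2, r = 4, freq = 5
After iteration 6: start = 3, r = 4, freq = 6
After iteration 7: start = 3, r = 3, freq = 7
Loop ends.

Final answer: 7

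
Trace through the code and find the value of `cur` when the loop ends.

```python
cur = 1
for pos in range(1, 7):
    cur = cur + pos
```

Let's trace through this code step by step.

Initialize: cur = 1
Entering loop: for pos in range(1, 7):
After iteration 1: pos = 1, cur = 2
After iteration 2: pos = 2, cur = 4
After iteration 3: pos = 3, cur = 7
After iteration 4: pos = 4, cur = 11
After iteration 5: pos = 5, cur = 16
After iteration 6: pos = 6, cur = 22
Loop ends.

Final answer: 22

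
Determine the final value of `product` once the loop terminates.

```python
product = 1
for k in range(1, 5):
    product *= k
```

Let's trace through this code step by step.

Initialize: product = 1
Entering loop: for k in range(1, 5):
After iteration 1: k = 1, product = 1
After iteration 2: k = 2, product = 2
After iteration 3: k = 3, product = 6
After iteration 4: k = 4, product = 24
Loop ends.

Final answer: 24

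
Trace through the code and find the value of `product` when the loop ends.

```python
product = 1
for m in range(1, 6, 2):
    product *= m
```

Let's trace through this code step by step.

Initialize: product = 1
Entering loop: for m in range(1, 6, 2):
After iteration 1: m = 1, product = 1
After iteration 2: m = 3, product = 3
After iteration 3: m = 5, product = 15
Loop ends.

Final answer: 15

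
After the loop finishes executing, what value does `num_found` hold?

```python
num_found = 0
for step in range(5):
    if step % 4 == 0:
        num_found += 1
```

Let's trace through this code step by step.

Initialize: num_found = 0
Entering loop: for step in range(5):
After iteration 1: step = 0, num_found = 1
After iteration 2: step = 1, num_found = 1
After iteration 3: step = 2, num_found = 1
After iteration 4: step = 3, num_found = 1
After iteration 5: step = 4, num_found = 2
Loop ends.

Final answer: 2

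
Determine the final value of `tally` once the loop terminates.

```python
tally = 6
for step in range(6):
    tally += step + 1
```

Let's trace through this code step by step.

Initialize: tally = 6
Entering loop: for step in range(6):
After iteration 1: step = 0, tally = 7
After iteration 2: step = 1, tally = 9
After iteration 3: step = 2, tally = 12
After iteration 4: step = 3, tally = 16
After iteration 5: step = 4, tally = 21
After iteration 6: step = 5, tally = 27
Loop ends.

Final answer: 27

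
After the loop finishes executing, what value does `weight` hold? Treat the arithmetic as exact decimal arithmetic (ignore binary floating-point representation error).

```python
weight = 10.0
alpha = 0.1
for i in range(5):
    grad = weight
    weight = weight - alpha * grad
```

Let's trace through this code step by step.

Initialize: weight = 10.0
Initialize: alpha = 0.1
Entering loop: for i in range(5):
After iteration 1: i = 0, weight = 9.0, grad = 10.0
After iteration 2: i = 1, weight = 8.1, grad = 9.0
After iteration 3: i = 2, weight = 7.29, grad = 8.1
After iteration 4: i = 3, weight = 6.561, grad = 7.29
After iteration 5: i = 4, weight = 5.9049, grad = 6.561
Loop ends.

Final answer: 5.9049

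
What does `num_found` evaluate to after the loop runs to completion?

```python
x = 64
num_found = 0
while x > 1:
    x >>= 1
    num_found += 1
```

Let's trace through this code step by step.

Initialize: x = 64
Initialize: num_found = 0
Entering loop: while x > 1:
After iteration 1: x = 32, num_found = 1
After iteration 2: x = 16, num_found = 2
After iteration 3: x = 8, num_found = 3
After iteration 4: x = 4, num_found = 4
After iteration 5: x = 2, num_found = 5
After iteration 6: x = 1, num_found = 6
Loop ends.

Final answer: 6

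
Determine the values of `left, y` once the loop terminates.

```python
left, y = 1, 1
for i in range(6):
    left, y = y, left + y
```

Let's trace through this code step by step.

Initialize: left = 1
Initialize: y = 1
Entering loop: for i in range(6):
After iteration 1: i = 0, left = 1, y = 2
After iteration 2: i = 1, left = 2, y = 3
After iteration 3: i = 2, left = 3, y = 5
After iteration 4: i = 3, left = 5, y = 8
After iteration 5: i = 4, left = 8, y = 13
After iteration 6: i = 5, left = 13, y = 21
Loop ends.

Final answer: 13, 21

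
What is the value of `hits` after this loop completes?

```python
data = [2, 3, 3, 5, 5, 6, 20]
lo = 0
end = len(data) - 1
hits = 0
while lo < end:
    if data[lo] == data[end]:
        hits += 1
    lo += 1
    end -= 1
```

Let's trace through this code step by step.

Initialize: data = [2, 3, 3, 5, 5, 6, 20]
Initialize: lo = 0
Initialize: end = 6
Initialize: hits = 0
Entering loop: while lo < end:
After iteration 1: lo = 1, end = 5, hits = 0
After iteration 2: lo = 2, end = 4, hits = 0
After iteration 3: lo = 3, end = 3, hits = 0
Loop ends.

Final answer: 0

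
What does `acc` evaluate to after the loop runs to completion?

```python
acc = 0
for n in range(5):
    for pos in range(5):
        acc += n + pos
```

Let's trace through this code step by step.

Initialize: acc = 0
Entering loop: for n in range(5):
After iteration 1: n = 0, acc = 10
After iteration 2: n = 1, acc = 25
After iteration 3: n = 2, acc = 45
After iteration 4: n = 3, acc = 70
After iteration 5: n = 4, acc = 100
Loop ends.

Final answer: 100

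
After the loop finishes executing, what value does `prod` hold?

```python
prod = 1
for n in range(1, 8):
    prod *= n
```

Let's trace through this code step by step.

Initialize: prod = 1
Entering loop: for n in range(1, 8):
After iteration 1: n = 1, prod = 1
After iteration 2: n = 2, prod = 2
After iteration 3: n = 3, prod = 6
After iteration 4: n = 4, prod = 24
After iteration 5: n = 5, prod = 120
After iteration 6: n = 6, prod = 720
After iteration 7: n = 7, prod = 5040
Loop ends.

Final answer: 5040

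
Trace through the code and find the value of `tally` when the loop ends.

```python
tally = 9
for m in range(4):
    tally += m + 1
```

Let's trace through this code step by step.

Initialize: tally = 9
Entering loop: for m in range(4):
After iteration 1: m = 0, tally = 10
After iteration 2: m = 1, tally = 12
After iteration 3: m = 2, tally = 15
After iteration 4: m = 3, tally = 19
Loop ends.

Final answer: 19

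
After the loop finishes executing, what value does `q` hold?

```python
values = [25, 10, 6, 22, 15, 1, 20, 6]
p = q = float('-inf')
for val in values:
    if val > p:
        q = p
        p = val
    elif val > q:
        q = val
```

Let's trace through this code step by step.

Initialize: values = [25, 10, 6, 22, 15, 1, 20, 6]
Initialize: p = -inf
Initialize: q = -inf
Entering loop: for val in values:
After iteration 1: val = 25, p = 25, q = -inf
After iteration 2: val = 10, p = 25, q = 10
After iteration 3: val = 6, p = 25, q = 10
After iteration 4: val = 22, p = 25, q = 22
After iteration 5: val = 15, p = 25, q = 22
After iteration 6: val = 1, p = 25, q = 22
After iteration 7: val = 20, p = 25, q = 22
After iteration 8: val = 6, p = 25, q = 22
Loop ends.

Final answer: 22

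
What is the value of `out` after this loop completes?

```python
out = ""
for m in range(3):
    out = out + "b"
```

Let's trace through this code step by step.

Initialize: out = ''
Entering loop: for m in range(3):
After iteration 1: m = 0, out = 'b'
After iteration 2: m = 1, out = 'bb'
After iteration 3: m = 2, out = 'bbb'
Loop ends.

Final answer: 'bbb'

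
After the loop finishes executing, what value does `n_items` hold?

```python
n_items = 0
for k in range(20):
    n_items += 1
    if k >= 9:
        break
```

Let's trace through this code step by step.

Initialize: n_items = 0
Entering loop: for k in range(20):
After iteration 1: k = 0, n_items = 1
After iteration 2: k = 1, n_items = 2
After iteration 3: k = 2, n_items = 3
After iteration 4: k = 3, n_items = 4
After iteration 5: k = 4, n_items = 5
After iteration 6: k = 5, n_items = 6
After iteration 7: k = 6, n_items = 7
After iteration 8: k = 7, n_items = 8
After iteration 9: k = 8, n_items = 9
After iteration 10: k = 9, n_items = 10
Loop ends.

Final answer: 10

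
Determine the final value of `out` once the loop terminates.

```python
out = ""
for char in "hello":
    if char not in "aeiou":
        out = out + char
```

Let's trace through this code step by step.

Initialize: out = ''
Entering loop: for char in "hello":
After iteration 1: char = 'h', out = 'h'
After iteration 2: char = 'e', out = 'h'
After iteration 3: char = 'l', out = 'hl'
After iteration 4: char = 'l', out = 'hll'
After iteration 5: char = 'o', out = 'hll'
Loop ends.

Final answer: 'hll'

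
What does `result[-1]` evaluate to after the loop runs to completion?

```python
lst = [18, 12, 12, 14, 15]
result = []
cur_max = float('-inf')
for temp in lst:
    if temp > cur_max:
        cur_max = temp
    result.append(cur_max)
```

Let's trace through this code step by step.

Initialize: lst = [18, 12, 12, 14, 15]
Initialize: result = []
Initialize: cur_max = -inf
Entering loop: for temp in lst:
After iteration 1: temp = 18, result = [18], cur_max = 18
After iteration 2: temp = 12, result = [18, 18], cur_max = 18
After iteration 3: temp = 12, result = [18, 18, 18], cur_max = 18
After iteration 4: temp = 14, result = [18, 18, 18, 18], cur_max = 18
After iteration 5: temp = 15, result = [18, 18, 18, 18, 18], cur_max = 18
Loop ends.
result[-1] = 18

Final answer: 18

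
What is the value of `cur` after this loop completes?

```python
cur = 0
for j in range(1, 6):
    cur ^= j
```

Let's trace through this code step by step.

Initialize: cur = 0
Entering loop: for j in range(1, 6):
After iteration 1: j = 1, cur = 1
After iteration 2: j = 2, cur = 3
After iteration 3: j = 3, cur = 0
After iteration 4: j = 4, cur = 4
After iteration 5: j = 5, cur = 1
Loop ends.

Final answer: 1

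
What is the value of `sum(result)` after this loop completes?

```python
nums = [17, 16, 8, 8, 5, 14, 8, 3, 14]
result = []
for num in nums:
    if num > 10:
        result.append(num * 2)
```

Let's trace through this code step by step.

Initialize: nums = [17, 16, 8, 8, 5, 14, 8, 3, 14]
Initialize: result = []
Entering loop: for num in nums:
After iteration 1: num = 17, result = [34]
After iteration 2: num = 16, result = [34, 32]
After iteration 3: num = 8, result = [34, 32]
After iteration 4: num = 8, result = [34, 32]
After iteration 5: num = 5, result = [34, 32]
After iteration 6: num = 14, result = [34, 32, 28]
After iteration 7: num = 8, result = [34, 32, 28]
After iteration 8: num = 3, result = [34, 32, 28]
After iteration 9: num = 14, result = [34, 32, 28, 28]
Loop ends.
sum(result) = 122

Final answer: 122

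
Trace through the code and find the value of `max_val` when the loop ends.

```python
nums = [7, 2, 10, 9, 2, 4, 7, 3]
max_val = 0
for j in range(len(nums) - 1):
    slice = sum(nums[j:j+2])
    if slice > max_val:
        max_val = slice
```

Let's trace through this code step by step.

Initialize: nums = [7, 2, 10, 9, 2, 4, 7, 3]
Initialize: max_val = 0
Entering loop: for j in range(len(nums) - 1):
After iteration 1: j = 0, max_val = 9, slice = 9
After iteration 2: j = 1, max_val = 12, slice = 12
After iteration 3: j = 2, max_val = 19, slice = 19
After iteration 4: j = 3, max_val = 19, slice = 11
After iteration 5: j = 4, max_val = 19, slice = 6
After iteration 6: j = 5, max_val = 19, slice = 11
After iteration 7: j = 6, max_val = 19, slice = 10
Loop ends.

Final answer: 19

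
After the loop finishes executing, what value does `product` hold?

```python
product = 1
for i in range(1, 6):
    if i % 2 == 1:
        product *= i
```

Let's trace through this code step by step.

Initialize: product = 1
Entering loop: for i in range(1, 6):
After iteration 1: i = 1, product = 1
After iteration 2: i = 2, product = 1
After iteration 3: i = 3, product = 3
After iteration 4: i = 4, product = 3
After iteration 5: i = 5, product = 15
Loop ends.

Final answer: 15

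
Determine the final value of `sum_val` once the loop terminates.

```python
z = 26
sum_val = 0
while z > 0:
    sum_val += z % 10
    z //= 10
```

Let's trace through this code step by step.

Initialize: z = 26
Initialize: sum_val = 0
Entering loop: while z > 0:
After iteration 1: z = 2, sum_val = 6
After iteration 2: z = 0, sum_val = 8
Loop ends.

Final answer: 8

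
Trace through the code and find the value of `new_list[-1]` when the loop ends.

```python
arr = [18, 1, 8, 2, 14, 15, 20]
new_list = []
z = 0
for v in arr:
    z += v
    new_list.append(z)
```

Let's trace through this code step by step.

Initialize: arr = [18, 1, 8, 2, 14, 15, 20]
Initialize: new_list = []
Initialize: z = 0
Entering loop: for v in arr:
After iteration 1: v = 18, new_list = [18], z = 18
After iteration 2: v = 1, new_list = [18, 19], z = 19
After iteration 3: v = 8, new_list = [18, 19, 27], z = 27
After iteration 4: v = 2, new_list = [18, 19, 27, 29], z = 29
After iteration 5: v = 14, new_list = [18, 19, 27, 29, 43], z = 43
After iteration 6: v = 15, new_list = [18, 19, 27, 29, 43, 58], z = 58
After iteration 7: v = 20, new_list = [18, 19, 27, 29, 43, 58, 78], z = 78
Loop ends.
new_list[-1] = 78

Final answer: 78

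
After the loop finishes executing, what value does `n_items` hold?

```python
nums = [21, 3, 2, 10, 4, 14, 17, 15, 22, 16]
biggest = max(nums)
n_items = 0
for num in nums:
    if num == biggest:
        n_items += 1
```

Let's trace through this code step by step.

Initialize: nums = [21, 3, 2, 10, 4, 14, 17, 15, 22, 16]
Initialize: biggest = 22
Initialize: n_items = 0
Entering loop: for num in nums:
After iteration 1: num = 21, n_items = 0
After iteration 2: num = 3, n_items = 0
After iteration 3: num = 2, n_items = 0
After iteration 4: num = 10, n_items = 0
After iteration 5: num = 4, n_items = 0
After iteration 6: num = 14, n_items = 0
After iteration 7: num = 17, n_items = 0
After iteration 8: num = 15, n_items = 0
After iteration 9: num = 22, n_items = 1
After iteration 10: num = 16, n_items = 1
Loop ends.

Final answer: 1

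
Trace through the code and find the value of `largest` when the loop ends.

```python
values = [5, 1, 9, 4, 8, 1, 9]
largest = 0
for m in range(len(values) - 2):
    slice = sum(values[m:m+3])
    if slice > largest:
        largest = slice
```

Let's trace through this code step by step.

Initialize: values = [5, 1, 9, 4, 8, 1, 9]
Initialize: largest = 0
Entering loop: for m in range(len(values) - 2):
After iteration 1: m = 0, largest = 15, slice = 15
After iteration 2: m = 1, largest = 15, slice = 14
After iteration 3: m = 2, largest = 21, slice = 21
After iteration 4: m = 3, largest = 21, slice = 13
After iteration 5: m = 4, largest = 21, slice = 18
Loop ends.

Final answer: 21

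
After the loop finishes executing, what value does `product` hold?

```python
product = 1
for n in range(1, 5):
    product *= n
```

Let's trace through this code step by step.

Initialize: product = 1
Entering loop: for n in range(1, 5):
After iteration 1: n = 1, product = 1
After iteration 2: n = 2, product = 2
After iteration 3: n = 3, product = 6
After iteration 4: n = 4, product = 24
Loop ends.

Final answer: 24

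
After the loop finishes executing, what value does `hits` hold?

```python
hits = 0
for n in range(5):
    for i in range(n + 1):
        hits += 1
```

Let's trace through this code step by step.

Initialize: hits = 0
Entering loop: for n in range(5):
After iteration 1: n = 0, hits = 1, i = 0
After iteration 2: n = 1, hits = 3, i = 1
After iteration 3: n = 2, hits = 6, i = 2
After iteration 4: n = 3, hits = 10, i = 3
After iteration 5: n = 4, hits = 15, i = 4
Loop ends.

Final answer: 15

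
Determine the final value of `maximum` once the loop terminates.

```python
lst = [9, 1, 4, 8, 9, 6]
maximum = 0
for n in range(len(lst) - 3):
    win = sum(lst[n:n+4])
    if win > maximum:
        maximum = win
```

Let's trace through this code step by step.

Initialize: lst = [9, 1, 4, 8, 9, 6]
Initialize: maximum = 0
Entering loop: for n in range(len(lst) - 3):
After iteration 1: n = 0, maximum = 22, win = 22
After iteration 2: n = 1, maximum = 22, win = 22
After iteration 3: n = 2, maximum = 27, win = 27
Loop ends.

Final answer: 27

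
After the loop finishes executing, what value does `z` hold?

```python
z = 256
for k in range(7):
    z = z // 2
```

Let's trace through this code step by step.

Initialize: z = 256
Entering loop: for k in range(7):
After iteration 1: k = 0, z = 128
After iteration 2: k = 1, z = 64
After iteration 3: k = 2, z = 32
After iteration 4: k = 3, z = 16
After iteration 5: k = 4, z = 8
After iteration 6: k = 5, z = 4
After iteration 7: k = 6, z = 2
Loop ends.

Final answer: 2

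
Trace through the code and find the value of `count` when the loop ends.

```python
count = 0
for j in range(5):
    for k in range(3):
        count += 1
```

Let's trace through this code step by step.

Initialize: count = 0
Entering loop: for j in range(5):
After iteration 1: j = 0, count = 3
After iteration 2: j = 1, count = 6
After iteration 3: j = 2, count = 9
After iteration 4: j = 3, count = 12
After iteration 5: j = 4, count = 15
Loop ends.

Final answer: 15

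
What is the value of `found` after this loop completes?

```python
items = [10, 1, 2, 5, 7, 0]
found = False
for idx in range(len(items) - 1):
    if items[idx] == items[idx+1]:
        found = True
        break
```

Let's trace through this code step by step.

Initialize: items = [10, 1, 2, 5, 7, 0]
Initialize: found = False
Entering loop: for idx in range(len(items) - 1):
After iteration 1: idx = 0, found = False
After iteration 2: idx = 1, found = False
After iteration 3: idx = 2, found = False
After iteration 4: idx = 3, found = False
After iteration 5: idx = 4, found = False
Loop ends.

Final answer: False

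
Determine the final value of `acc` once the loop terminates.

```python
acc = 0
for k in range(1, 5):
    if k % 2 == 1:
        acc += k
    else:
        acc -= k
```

Let's trace through this code step by step.

Initialize: acc = 0
Entering loop: for k in range(1, 5):
After iteration 1: k = 1, acc = 1
After iteration 2: k = 2, acc = -1
After iteration 3: k = 3, acc = 2
After iteration 4: k = 4, acc = -2
Loop ends.

Final answer: -2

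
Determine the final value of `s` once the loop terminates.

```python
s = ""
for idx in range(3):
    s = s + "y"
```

Let's trace through this code step by step.

Initialize: s = ''
Entering loop: for idx in range(3):
After iteration 1: idx = 0, s = 'y'
After iteration 2: idx = 1, s = 'yy'
After iteration 3: idx = 2, s = 'yyy'
Loop ends.

Final answer: 'yyy'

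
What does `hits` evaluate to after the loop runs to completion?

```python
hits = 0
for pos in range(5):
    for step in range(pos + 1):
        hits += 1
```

Let's trace through this code step by step.

Initialize: hits = 0
Entering loop: for pos in range(5):
After iteration 1: pos = 0, hits = 1, step = 0
After iteration 2: pos = 1, hits = 3, step = 1
After iteration 3: pos = 2, hits = 6, step = 2
After iteration 4: pos = 3, hits = 10, step = 3
After iteration 5: pos = 4, hits = 15, step = 4
Loop ends.

Final answer: 15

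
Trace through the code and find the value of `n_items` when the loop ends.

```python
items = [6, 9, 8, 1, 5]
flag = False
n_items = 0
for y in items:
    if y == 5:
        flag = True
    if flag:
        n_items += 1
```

Let's trace through this code step by step.

Initialize: items = [6, 9, 8, 1, 5]
Initialize: flag = False
Initialize: n_items = 0
Entering loop: for y in items:
After iteration 1: y = 6, flag = False, n_items = 0
After iteration 2: y = 9, flag = False, n_items = 0
After iteration 3: y = 8, flag = False, n_items = 0
After iteration 4: y = 1, flag = False, n_items = 0
After iteration 5: y = 5, flag = True, n_items = 1
Loop ends.

Final answer: 1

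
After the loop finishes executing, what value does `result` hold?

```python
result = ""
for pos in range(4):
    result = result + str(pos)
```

Let's trace through this code step by step.

Initialize: result = ''
Entering loop: for pos in range(4):
After iteration 1: pos = 0, result = '0'
After iteration 2: pos = 1, result = '01'
After iteration 3: pos = 2, result = '012'
After iteration 4: pos = 3, result = '0123'
Loop ends.

Final answer: '0123'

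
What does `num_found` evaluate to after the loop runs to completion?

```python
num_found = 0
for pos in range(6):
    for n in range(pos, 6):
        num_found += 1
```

Let's trace through this code step by step.

Initialize: num_found = 0
Entering loop: for pos in range(6):
After iteration 1: pos = 0, num_found = 6
After iteration 2: pos = 1, num_found = 11
After iteration 3: pos = 2, num_found = 15
After iteration 4: pos = 3, num_found = 18
After iteration 5: pos = 4, num_found = 20
After iteration 6: pos = 5, num_found = 21
Loop ends.

Final answer: 21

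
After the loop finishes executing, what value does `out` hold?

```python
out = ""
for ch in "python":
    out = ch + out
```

Let's trace through this code step by step.

Initialize: out = ''
Entering loop: for ch in "python":
After iteration 1: ch = 'p', out = 'p'
After iteration 2: ch = 'y', out = 'yp'
After iteration 3: ch = 't', out = 'typ'
After iteration 4: ch = 'h', out = 'htyp'
After iteration 5: ch = 'o', out = 'ohtyp'
After iteration 6: ch = 'n', out = 'nohtyp'
Loop ends.

Final answer: 'nohtyp'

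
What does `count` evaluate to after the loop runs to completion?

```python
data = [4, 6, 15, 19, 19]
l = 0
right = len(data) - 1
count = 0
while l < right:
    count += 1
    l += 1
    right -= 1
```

Let's trace through this code step by step.

Initialize: data = [4, 6, 15, 19, 19]
Initialize: l = 0
Initialize: right = 4
Initialize: count = 0
Entering loop: while l < right:
After iteration 1: l = 1, right = 3, count = 1
After iteration 2: l = 2, right = 2, count = 2
Loop ends.

Final answer: 2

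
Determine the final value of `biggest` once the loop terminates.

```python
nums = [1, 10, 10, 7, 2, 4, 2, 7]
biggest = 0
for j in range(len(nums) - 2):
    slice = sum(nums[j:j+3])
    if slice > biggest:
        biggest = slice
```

Let's trace through this code step by step.

Initialize: nums = [1, 10, 10, 7, 2, 4, 2, 7]
Initialize: biggest = 0
Entering loop: for j in range(len(nums) - 2):
After iteration 1: j = 0, biggest = 21, slice = 21
After iteration 2: j = 1, biggest = 27, slice = 27
After iteration 3: j = 2, biggest = 27, slice = 19
After iteration 4: j = 3, biggest = 27, slice = 13
After iteration 5: j = 4, biggest = 27, slice = 8
After iteration 6: j = 5, biggest = 27, slice = 13
Loop ends.

Final answer: 27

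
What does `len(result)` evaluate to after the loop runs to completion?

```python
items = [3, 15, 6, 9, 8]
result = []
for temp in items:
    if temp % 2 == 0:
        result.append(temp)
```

Let's trace through this code step by step.

Initialize: items = [3, 15, 6, 9, 8]
Initialize: result = []
Entering loop: for temp in items:
After iteration 1: temp = 3, result = []
After iteration 2: temp = 15, result = []
After iteration 3: temp = 6, result = [6]
After iteration 4: temp = 9, result = [6]
After iteration 5: temp = 8, result = [6, 8]
Loop ends.
len(result) = 2

Final answer: 2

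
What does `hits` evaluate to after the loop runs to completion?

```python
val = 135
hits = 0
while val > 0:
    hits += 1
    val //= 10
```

Let's trace through this code step by step.

Initialize: val = 135
Initialize: hits = 0
Entering loop: while val > 0:
After iteration 1: val = 13, hits = 1
After iteration 2: val = 1, hits = 2
After iteration 3: val = 0, hits = 3
Loop ends.

Final answer: 3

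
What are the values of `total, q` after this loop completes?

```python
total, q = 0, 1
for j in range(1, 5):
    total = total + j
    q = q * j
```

Let's trace through this code step by step.

Initialize: total = 0
Initialize: q = 1
Entering loop: for j in range(1, 5):
After iteration 1: j = 1, total = 1, q = 1
After iteration 2: j = 2, total = 3, q = 2
After iteration 3: j = 3, total = 6, q = 6
After iteration 4: j = 4, total = 10, q = 24
Loop ends.

Final answer: 10, 24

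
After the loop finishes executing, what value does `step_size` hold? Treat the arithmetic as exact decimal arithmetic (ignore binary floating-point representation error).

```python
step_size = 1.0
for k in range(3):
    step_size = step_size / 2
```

Let's trace through this code step by step.

Initialize: step_size = 1.0
Entering loop: for k in range(3):
After iteration 1: k = 0, step_size = 0.5
After iteration 2: k = 1, step_size = 0.25
After iteration 3: k = 2, step_size = 0.125
Loop ends.

Final answer: 0.125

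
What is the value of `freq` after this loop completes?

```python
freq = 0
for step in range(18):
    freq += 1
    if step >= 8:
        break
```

Let's trace through this code step by step.

Initialize: freq = 0
Entering loop: for step in range(18):
After iteration 1: step = 0, freq = 1
After iteration 2: step = 1, freq = 2
After iteration 3: step = 2, freq = 3
After iteration 4: step = 3, freq = 4
After iteration 5: step = 4, freq = 5
After iteration 6: step = 5, freq = 6
After iteration 7: step = 6, freq = 7
After iteration 8: step = 7, freq = 8
After iteration 9: step = 8, freq = 9
Loop ends.

Final answer: 9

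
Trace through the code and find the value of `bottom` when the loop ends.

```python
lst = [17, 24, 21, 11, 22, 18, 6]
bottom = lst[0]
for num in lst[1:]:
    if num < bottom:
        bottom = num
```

Let's trace through this code step by step.

Initialize: lst = [17, 24, 21, 11, 22, 18, 6]
Initialize: bottom = 17
Entering loop: for num in lst[1:]:
After iteration 1: num = 24, bottom = 17
After iteration 2: num = 21, bottom = 17
After iteration 3: num = 11, bottom = 11
After iteration 4: num = 22, bottom = 11
After iteration 5: num = 18, bottom = 11
After iteration 6: num = 6, bottom = 6
Loop ends.

Final answer: 6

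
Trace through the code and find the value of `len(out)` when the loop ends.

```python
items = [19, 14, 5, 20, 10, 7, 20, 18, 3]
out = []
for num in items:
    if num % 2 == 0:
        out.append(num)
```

Let's trace through this code step by step.

Initialize: items = [19, 14, 5, 20, 10, 7, 20, 18, 3]
Initialize: out = []
Entering loop: for num in items:
After iteration 1: num = 19, out = []
After iteration 2: num = 14, out = [14]
After iteration 3: num = 5, out = [14]
After iteration 4: num = 20, out = [14, 20]
After iteration 5: num = 10, out = [14, 20, 10]
After iteration 6: num = 7, out = [14, 20, 10]
After iteration 7: num = 20, out = [14, 20, 10, 20]
After iteration 8: num = 18, out = [14, 20, 10, 20, 18]
After iteration 9: num = 3, out = [14, 20, 10, 20, 18]
Loop ends.
len(out) = 5

Final answer: 5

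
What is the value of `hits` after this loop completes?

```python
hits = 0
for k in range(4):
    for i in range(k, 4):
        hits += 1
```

Let's trace through this code step by step.

Initialize: hits = 0
Entering loop: for k in range(4):
After iteration 1: k = 0, hits = 4
After iteration 2: k = 1, hits = 7
After iteration 3: k = 2, hits = 9
After iteration 4: k = 3, hits = 10
Loop ends.

Final answer: 10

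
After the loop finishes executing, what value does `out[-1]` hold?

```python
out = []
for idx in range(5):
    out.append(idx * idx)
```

Let's trace through this code step by step.

Initialize: out = []
Entering loop: for idx in range(5):
After iteration 1: idx = 0, out = [0]
After iteration 2: idx = 1, out = [0, 1]
After iteration 3: idx = 2, out = [0, 1, 4]
After iteration 4: idx = 3, out = [0, 1, 4, 9]
After iteration 5: idx = 4, out = [0, 1, 4, 9, 16]
Loop ends.
out[-1] = 16

Final answer: 16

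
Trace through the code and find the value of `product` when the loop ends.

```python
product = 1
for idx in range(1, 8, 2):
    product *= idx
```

Let's trace through this code step by step.

Initialize: product = 1
Entering loop: for idx in range(1, 8, 2):
After iteration 1: idx = 1, product = 1
After iteration 2: idx = 3, product = 3
After iteration 3: idx = 5, product = 15
After iteration 4: idx = 7, product = 105
Loop ends.

Final answer: 105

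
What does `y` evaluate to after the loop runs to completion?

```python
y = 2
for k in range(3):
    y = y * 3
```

Let's trace through this code step by step.

Initialize: y = 2
Entering loop: for k in range(3):
After iteration 1: k = 0, y = 6
After iteration 2: k = 1, y = 18
After iteration 3: k = 2, y = 54
Loop ends.

Final answer: 54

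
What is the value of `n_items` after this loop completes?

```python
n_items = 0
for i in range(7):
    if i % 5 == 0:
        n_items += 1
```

Let's trace through this code step by step.

Initialize: n_items = 0
Entering loop: for i in range(7):
After iteration 1: i = 0, n_items = 1
After iteration 2: i = 1, n_items = 1
After iteration 3: i = 2, n_items = 1
After iteration 4: i = 3, n_items = 1
After iteration 5: i = 4, n_items = 1
After iteration 6: i = 5, n_items = 2
After iteration 7: i = 6, n_items = 2
Loop ends.

Final answer: 2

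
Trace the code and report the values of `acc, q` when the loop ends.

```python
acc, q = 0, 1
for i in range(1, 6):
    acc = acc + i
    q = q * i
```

Let's trace through this code step by step.

Initialize: acc = 0
Initialize: q = 1
Entering loop: for i in range(1, 6):
After iteration 1: i = 1, acc = 1, q = 1
After iteration 2: i = 2, acc = 3, q = 2
After iteration 3: i = 3, acc = 6, q = 6
After iteration 4: i = 4, acc = 10, q = 24
After iteration 5: i = 5, acc = 15, q = 120
Loop ends.

Final answer: 15, 120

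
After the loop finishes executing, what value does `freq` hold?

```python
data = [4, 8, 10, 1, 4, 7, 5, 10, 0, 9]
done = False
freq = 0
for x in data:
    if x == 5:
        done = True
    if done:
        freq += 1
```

Let's trace through this code step by step.

Initialize: data = [4, 8, 10, 1, 4, 7, 5, 10, 0, 9]
Initialize: done = False
Initialize: freq = 0
Entering loop: for x in data:
After iteration 1: x = 4, done = False, freq = 0
After iteration 2: x = 8, done = False, freq = 0
After iteration 3: x = 10, done = False, freq = 0
After iteration 4: x = 1, done = False, freq = 0
After iteration 5: x = 4, done = False, freq = 0
After iteration 6: x = 7, done = False, freq = 0
After iteration 7: x = 5, done = True, freq = 1
After iteration 8: x = 10, done = True, freq = 2
After iteration 9: x = 0, done = True, freq = 3
After iteration 10: x = 9, done = True, freq = 4
Loop ends.

Final answer: 4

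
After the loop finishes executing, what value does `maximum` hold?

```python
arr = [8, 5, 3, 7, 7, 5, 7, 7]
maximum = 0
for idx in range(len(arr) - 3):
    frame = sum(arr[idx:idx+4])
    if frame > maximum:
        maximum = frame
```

Let's trace through this code step by step.

Initialize: arr = [8, 5, 3, 7, 7, 5, 7, 7]
Initialize: maximum = 0
Entering loop: for idx in range(len(arr) - 3):
After iteration 1: idx = 0, maximum = 23, frame = 23
After iteration 2: idx = 1, maximum = 23, frame = 22
After iteration 3: idx = 2, maximum = 23, frame = 22
After iteration 4: idx = 3, maximum = 26, frame = 26
After iteration 5: idx = 4, maximum = 26, frame = 26
Loop ends.

Final answer: 26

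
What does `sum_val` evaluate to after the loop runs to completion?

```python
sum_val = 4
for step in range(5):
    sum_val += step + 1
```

Let's trace through this code step by step.

Initialize: sum_val = 4
Entering loop: for step in range(5):
After iteration 1: step = 0, sum_val = 5
After iteration 2: step = 1, sum_val = 7
After iteration 3: step = 2, sum_val = 10
After iteration 4: step = 3, sum_val = 14
After iteration 5: step = 4, sum_val = 19
Loop ends.

Final answer: 19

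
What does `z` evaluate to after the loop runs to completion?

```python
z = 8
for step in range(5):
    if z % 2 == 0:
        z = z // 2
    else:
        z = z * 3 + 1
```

Let's trace through this code step by step.

Initialize: z = 8
Entering loop: for step in range(5):
After iteration 1: step = 0, z = 4
After iteration 2: step = 1, z = 2
After iteration 3: step = 2, z = 1
After iteration 4: step = 3, z = 4
After iteration 5: step = 4, z = 2
Loop ends.

Final answer: 2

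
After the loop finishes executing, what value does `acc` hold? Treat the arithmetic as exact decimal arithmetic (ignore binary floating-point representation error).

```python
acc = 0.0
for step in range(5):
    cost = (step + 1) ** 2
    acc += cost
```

Let's trace through this code step by step.

Initialize: acc = 0.0
Entering loop: for step in range(5):
After iteration 1: step = 0, acc = 1.0, cost = 1
After iteration 2: step = 1, acc = 5.0, cost = 4
After iteration 3: step = 2, acc = 14.0, cost = 9
After iteration 4: step = 3, acc = 30.0, cost = 16
After iteration 5: step = 4, acc = 55.0, cost = 25
Loop ends.

Final answer: 55.0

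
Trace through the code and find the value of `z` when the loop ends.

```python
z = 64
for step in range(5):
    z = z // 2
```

Let's trace through this code step by step.

Initialize: z = 64
Entering loop: for step in range(5):
After iteration 1: step = 0, z = 32
After iteration 2: step = 1, z = 16
After iteration 3: step = 2, z = 8
After iteration 4: step = 3, z = 4
After iteration 5: step = 4, z = 2
Loop ends.

Final answer: 2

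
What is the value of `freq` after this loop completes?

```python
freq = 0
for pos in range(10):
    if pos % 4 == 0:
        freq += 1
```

Let's trace through this code step by step.

Initialize: freq = 0
Entering loop: for pos in range(10):
After iteration 1: pos = 0, freq = 1
After iteration 2: pos = 1, freq = 1
After iteration 3: pos = 2, freq = 1
After iteration 4: pos = 3, freq = 1
After iteration 5: pos = 4, freq = 2
After iteration 6: pos = 5, freq = 2
After iteration 7: pos = 6, freq = 2
After iteration 8: pos = 7, freq = 2
After iteration 9: pos = 8, freq = 3
After iteration 10: pos = 9, freq = 3
Loop ends.

Final answer: 3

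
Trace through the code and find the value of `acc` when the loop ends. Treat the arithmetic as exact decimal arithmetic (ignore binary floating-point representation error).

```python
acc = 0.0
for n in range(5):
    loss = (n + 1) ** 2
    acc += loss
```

Let's trace through this code step by step.

Initialize: acc = 0.0
Entering loop: for n in range(5):
After iteration 1: n = 0, acc = 1.0, loss = 1
After iteration 2: n = 1, acc = 5.0, loss = 4
After iteration 3: n = 2, acc = 14.0, loss = 9
After iteration 4: n = 3, acc = 30.0, loss = 16
After iteration 5: n = 4, acc = 55.0, loss = 25
Loop ends.

Final answer: 55.0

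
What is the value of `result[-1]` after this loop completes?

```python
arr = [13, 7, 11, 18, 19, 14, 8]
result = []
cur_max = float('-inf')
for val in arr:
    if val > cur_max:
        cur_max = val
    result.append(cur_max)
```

Let's trace through this code step by step.

Initialize: arr = [13, 7, 11, 18, 19, 14, 8]
Initialize: result = []
Initialize: cur_max = -inf
Entering loop: for val in arr:
After iteration 1: val = 13, result = [13], cur_max = 13
After iteration 2: val = 7, result = [13, 13], cur_max = 13
After iteration 3: val = 11, result = [13, 13, 13], cur_max = 13
After iteration 4: val = 18, result = [13, 13, 13, 18], cur_max = 18
After iteration 5: val = 19, result = [13, 13, 13, 18, 19], cur_max = 19
After iteration 6: val = 14, result = [13, 13, 13, 18, 19, 19], cur_max = 19
After iteration 7: val = 8, result = [13, 13, 13, 18, 19, 19, 19], cur_max = 19
Loop ends.
result[-1] = 19

Final answer: 19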